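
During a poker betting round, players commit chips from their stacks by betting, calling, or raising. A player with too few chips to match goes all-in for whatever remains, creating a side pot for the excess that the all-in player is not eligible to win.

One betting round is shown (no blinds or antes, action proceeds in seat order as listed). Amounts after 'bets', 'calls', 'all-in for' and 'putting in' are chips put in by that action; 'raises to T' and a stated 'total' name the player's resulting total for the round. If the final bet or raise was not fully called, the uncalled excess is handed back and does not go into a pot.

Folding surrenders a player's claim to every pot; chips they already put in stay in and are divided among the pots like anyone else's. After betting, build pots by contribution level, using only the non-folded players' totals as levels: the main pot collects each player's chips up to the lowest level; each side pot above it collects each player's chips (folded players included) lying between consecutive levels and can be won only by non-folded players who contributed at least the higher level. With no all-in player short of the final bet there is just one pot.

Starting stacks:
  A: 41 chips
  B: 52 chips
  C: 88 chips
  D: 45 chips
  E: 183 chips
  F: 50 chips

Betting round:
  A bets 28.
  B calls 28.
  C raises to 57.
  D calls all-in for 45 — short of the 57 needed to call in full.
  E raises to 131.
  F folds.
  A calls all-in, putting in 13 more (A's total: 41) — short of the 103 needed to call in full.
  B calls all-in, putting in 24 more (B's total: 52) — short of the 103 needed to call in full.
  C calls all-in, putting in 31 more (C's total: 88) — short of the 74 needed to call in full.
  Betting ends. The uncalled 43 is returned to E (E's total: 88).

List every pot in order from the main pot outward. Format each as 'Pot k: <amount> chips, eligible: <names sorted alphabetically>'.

Contributions (after 43 returned to E): A=41, B=52, C=88, D=45, E=88
Folded: F
Pot levels (distinct totals of non-folded players): 41, 45, 52, 88
Layer 1-41: 41 each from A, B, C, D, E = 41*5 = 205 chips; eligible A, B, C, D, E
Layer 42-45: 4 each from B, C, D, E = 4*4 = 16 chips; eligible B, C, D, E
Layer 46-52: 7 each from B, C, E = 7*3 = 21 chips; eligible B, C, E
Layer 53-88: 36 each from C, E = 36*2 = 72 chips; eligible C, E

Pot 1: 205 chips, eligible: A, B, C, D, E
Pot 2: 16 chips, eligible: B, C, D, E
Pot 3: 21 chips, eligible: B, C, E
Pot 4: 72 chips, eligible: C, E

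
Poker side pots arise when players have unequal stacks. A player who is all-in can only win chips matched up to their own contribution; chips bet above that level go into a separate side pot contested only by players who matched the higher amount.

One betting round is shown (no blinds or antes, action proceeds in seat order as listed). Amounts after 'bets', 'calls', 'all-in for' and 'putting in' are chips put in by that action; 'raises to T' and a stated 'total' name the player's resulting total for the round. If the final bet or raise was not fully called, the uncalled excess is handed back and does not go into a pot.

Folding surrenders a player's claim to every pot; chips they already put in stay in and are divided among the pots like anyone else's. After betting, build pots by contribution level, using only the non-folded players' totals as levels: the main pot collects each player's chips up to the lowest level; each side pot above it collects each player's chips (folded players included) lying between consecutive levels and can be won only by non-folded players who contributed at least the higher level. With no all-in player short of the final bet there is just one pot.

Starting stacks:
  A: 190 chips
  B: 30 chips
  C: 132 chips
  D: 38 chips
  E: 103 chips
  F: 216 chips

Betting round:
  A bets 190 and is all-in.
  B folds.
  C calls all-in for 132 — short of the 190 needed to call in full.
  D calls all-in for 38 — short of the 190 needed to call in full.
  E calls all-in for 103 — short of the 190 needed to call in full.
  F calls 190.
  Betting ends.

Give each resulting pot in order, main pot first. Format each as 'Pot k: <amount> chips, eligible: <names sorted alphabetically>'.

Pot 1: 190 chips, eligible: A, C, D, E, F
Pot 2: 260 chips, eligible: A, C, E, F
Pot 3: 87 chips, eligible: A, C, F
Pot 4: 116 chips, eligible: A, F

Derivation:
Contributions: A=190, C=132, D=38, E=103, F=190
Folded: B
Pot levels (distinct totals of non-folded players): 38, 103, 132, 190
Layer 1-38: 38 each from A, C, D, E, F = 38*5 = 190 chips; eligible A, C, D, E, F
Layer 39-103: 65 each from A, C, E, F = 65*4 = 260 chips; eligible A, C, E, F
Layer 104-132: 29 each from A, C, F = 29*3 = 87 chips; eligible A, C, F
Layer 133-190: 58 each from A, F = 58*2 = 116 chips; eligible A, F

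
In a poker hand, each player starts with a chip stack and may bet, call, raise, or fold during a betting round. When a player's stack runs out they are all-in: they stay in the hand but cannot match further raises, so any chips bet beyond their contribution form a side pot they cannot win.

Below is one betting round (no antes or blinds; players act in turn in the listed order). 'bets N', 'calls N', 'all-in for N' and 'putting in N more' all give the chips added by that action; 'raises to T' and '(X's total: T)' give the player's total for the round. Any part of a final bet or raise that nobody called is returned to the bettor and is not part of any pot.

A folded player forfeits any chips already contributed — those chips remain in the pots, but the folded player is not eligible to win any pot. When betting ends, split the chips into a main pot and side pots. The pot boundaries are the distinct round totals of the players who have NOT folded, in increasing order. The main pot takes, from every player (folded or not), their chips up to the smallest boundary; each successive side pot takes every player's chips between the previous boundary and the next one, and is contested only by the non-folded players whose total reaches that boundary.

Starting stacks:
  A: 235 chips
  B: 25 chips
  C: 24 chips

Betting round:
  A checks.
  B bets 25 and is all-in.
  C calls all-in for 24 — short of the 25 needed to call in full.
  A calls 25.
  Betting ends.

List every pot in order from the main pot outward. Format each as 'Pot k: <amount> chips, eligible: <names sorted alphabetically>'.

Pot 1: 72 chips, eligible: A, B, C
Pot 2: 2 chips, eligible: A, B

Derivation:
Contributions: A=25, B=25, C=24
Pot levels (distinct totals of non-folded players): 24, 25
Layer 1-24: 24 each from A, B, C = 24*3 = 72 chips; eligible A, B, C
Layer 25-25: 1 each from A, B = 1*2 = 2 chips; eligible A, B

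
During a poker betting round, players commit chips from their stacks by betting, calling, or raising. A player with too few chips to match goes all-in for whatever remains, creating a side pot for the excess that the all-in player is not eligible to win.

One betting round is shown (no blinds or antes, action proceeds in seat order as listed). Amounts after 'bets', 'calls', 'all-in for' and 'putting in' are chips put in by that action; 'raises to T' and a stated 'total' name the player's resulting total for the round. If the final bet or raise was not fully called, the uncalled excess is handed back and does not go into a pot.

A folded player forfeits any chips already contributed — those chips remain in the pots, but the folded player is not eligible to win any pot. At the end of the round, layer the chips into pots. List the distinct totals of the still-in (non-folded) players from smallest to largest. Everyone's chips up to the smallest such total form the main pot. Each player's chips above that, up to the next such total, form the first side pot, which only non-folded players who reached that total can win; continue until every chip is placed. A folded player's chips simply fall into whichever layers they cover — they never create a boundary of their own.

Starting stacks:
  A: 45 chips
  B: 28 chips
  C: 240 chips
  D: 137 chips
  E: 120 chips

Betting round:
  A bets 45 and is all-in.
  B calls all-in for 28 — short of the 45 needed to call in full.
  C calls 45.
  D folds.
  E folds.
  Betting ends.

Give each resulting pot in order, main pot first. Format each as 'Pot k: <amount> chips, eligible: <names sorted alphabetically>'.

Pot 1: 84 chips, eligible: A, B, C
Pot 2: 34 chips, eligible: A, C

Derivation:
Contributions: A=45, B=28, C=45
Folded: D, E
Pot levels (distinct totals of non-folded players): 28, 45
Layer 1-28: 28 each from A, B, C = 28*3 = 84 chips; eligible A, B, C
Layer 29-45: 17 each from A, C = 17*2 = 34 chips; eligible A, C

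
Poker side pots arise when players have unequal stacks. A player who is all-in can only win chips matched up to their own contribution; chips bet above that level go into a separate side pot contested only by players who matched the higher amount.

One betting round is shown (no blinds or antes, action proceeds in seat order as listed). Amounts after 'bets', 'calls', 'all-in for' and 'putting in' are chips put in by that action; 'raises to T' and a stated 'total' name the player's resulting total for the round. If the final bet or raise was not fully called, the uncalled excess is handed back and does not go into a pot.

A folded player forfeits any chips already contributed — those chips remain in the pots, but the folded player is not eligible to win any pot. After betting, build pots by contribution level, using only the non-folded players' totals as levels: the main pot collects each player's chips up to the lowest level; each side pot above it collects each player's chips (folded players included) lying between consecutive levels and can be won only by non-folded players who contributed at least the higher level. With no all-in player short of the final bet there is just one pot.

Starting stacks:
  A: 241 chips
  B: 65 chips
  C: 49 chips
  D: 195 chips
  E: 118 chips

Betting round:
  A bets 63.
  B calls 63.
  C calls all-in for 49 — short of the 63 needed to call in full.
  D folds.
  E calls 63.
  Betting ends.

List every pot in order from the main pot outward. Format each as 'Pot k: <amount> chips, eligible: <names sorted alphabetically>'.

Pot 1: 196 chips, eligible: A, B, C, E
Pot 2: 42 chips, eligible: A, B, E

Derivation:
Contributions: A=63, B=63, C=49, E=63
Folded: D
Pot levels (distinct totals of non-folded players): 49, 63
Layer 1-49: 49 each from A, B, C, E = 49*4 = 196 chips; eligible A, B, C, E
Layer 50-63: 14 each from A, B, E = 14*3 = 42 chips; eligible A, B, E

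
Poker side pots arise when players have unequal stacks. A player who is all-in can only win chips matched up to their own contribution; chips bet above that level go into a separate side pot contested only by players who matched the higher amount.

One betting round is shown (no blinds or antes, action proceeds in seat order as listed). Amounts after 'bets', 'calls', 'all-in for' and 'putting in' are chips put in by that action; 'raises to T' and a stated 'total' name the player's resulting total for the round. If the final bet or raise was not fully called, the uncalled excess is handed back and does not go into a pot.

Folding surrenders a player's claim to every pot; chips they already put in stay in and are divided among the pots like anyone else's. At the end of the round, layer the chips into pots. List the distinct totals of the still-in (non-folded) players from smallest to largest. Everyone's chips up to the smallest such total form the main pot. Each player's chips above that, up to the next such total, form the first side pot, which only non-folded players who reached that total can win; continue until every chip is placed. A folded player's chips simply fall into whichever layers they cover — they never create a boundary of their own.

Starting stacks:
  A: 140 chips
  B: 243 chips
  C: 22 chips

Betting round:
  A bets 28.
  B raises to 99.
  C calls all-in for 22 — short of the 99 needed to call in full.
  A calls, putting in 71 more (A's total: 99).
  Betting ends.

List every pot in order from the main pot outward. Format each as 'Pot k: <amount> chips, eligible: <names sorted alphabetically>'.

Pot 1: 66 chips, eligible: A, B, C
Pot 2: 154 chips, eligible: A, B

Derivation:
Contributions: A=99, B=99, C=22
Pot levels (distinct totals of non-folded players): 22, 99
Layer 1-22: 22 each from A, B, C = 22*3 = 66 chips; eligible A, B, C
Layer 23-99: 77 each from A, B = 77*2 = 154 chips; eligible A, B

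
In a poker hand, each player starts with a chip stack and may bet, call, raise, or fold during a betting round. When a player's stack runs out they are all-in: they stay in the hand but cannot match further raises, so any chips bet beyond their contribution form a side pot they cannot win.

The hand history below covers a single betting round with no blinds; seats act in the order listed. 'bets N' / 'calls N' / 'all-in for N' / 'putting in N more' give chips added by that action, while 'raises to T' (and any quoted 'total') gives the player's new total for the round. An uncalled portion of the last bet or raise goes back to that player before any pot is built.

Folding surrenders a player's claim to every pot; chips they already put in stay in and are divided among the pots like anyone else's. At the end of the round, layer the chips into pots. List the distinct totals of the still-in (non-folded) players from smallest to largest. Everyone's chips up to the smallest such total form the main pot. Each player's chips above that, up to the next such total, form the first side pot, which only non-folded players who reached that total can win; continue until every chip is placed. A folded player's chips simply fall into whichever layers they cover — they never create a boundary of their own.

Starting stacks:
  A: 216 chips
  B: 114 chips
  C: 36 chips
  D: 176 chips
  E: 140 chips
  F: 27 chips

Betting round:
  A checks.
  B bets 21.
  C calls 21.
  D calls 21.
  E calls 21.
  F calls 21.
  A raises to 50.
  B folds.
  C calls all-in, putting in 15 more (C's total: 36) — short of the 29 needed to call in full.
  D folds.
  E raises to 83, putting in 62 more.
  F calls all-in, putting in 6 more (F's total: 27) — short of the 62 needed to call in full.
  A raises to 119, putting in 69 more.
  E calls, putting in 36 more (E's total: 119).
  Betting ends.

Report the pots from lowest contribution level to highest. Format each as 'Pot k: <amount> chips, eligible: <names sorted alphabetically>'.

Contributions: A=119, B=21, C=36, D=21, E=119, F=27
Folded: B, D
Pot levels (distinct totals of non-folded players): 27, 36, 119
Layer 1-27: A 27 + B 21 + C 27 + D 21 + E 27 + F 27 = 150 chips; eligible A, C, E, F
Layer 28-36: 9 each from A, C, E = 9*3 = 27 chips; eligible A, C, E
Layer 37-119: 83 each from A, E = 83*2 = 166 chips; eligible A, E

Pot 1: 150 chips, eligible: A, C, E, F
Pot 2: 27 chips, eligible: A, C, E
Pot 3: 166 chips, eligible: A, E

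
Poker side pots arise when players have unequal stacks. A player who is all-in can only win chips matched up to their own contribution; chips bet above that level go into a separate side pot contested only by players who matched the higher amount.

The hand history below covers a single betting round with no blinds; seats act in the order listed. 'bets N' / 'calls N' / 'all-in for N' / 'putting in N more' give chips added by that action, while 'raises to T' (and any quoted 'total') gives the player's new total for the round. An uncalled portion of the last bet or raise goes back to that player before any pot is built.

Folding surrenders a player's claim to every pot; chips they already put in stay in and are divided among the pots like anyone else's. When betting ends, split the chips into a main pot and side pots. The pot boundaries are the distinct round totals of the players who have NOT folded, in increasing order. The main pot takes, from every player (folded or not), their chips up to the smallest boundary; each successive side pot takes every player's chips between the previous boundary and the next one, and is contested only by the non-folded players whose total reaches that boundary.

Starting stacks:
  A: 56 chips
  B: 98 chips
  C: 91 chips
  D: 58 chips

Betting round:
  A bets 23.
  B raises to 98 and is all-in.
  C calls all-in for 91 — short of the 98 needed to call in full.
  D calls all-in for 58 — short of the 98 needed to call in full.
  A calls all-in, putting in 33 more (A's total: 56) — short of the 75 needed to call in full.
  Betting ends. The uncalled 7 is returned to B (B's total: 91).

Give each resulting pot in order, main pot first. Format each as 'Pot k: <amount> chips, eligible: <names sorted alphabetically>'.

Pot 1: 224 chips, eligible: A, B, C, D
Pot 2: 6 chips, eligible: B, C, D
Pot 3: 66 chips, eligible: B, C

Derivation:
Contributions (after 7 returned to B): A=56, B=91, C=91, D=58
Pot levels (distinct totals of non-folded players): 56, 58, 91
Layer 1-56: 56 each from A, B, C, D = 56*4 = 224 chips; eligible A, B, C, D
Layer 57-58: 2 each from B, C, D = 2*3 = 6 chips; eligible B, C, D
Layer 59-91: 33 each from B, C = 33*2 = 66 chips; eligible B, C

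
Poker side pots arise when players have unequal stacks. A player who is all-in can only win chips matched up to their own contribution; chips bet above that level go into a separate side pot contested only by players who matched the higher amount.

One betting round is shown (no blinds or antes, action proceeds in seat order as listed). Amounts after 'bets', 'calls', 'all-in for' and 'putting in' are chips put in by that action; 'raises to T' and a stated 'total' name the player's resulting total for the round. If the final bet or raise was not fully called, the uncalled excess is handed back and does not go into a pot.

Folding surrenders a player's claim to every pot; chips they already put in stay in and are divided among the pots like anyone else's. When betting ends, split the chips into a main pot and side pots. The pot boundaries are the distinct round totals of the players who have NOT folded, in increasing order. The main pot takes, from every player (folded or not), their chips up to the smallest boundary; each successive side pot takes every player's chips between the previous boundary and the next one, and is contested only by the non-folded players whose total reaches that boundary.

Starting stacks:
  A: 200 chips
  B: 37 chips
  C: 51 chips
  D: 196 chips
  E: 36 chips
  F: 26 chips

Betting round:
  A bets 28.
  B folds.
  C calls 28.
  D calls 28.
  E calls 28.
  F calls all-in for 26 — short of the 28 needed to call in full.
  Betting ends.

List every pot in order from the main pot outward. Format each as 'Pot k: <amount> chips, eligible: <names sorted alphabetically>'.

Pot 1: 130 chips, eligible: A, C, D, E, F
Pot 2: 8 chips, eligible: A, C, D, E

Derivation:
Contributions: A=28, C=28, D=28, E=28, F=26
Folded: B
Pot levels (distinct totals of non-folded players): 26, 28
Layer 1-26: 26 each from A, C, D, E, F = 26*5 = 130 chips; eligible A, C, D, E, F
Layer 27-28: 2 each from A, C, D, E = 2*4 = 8 chips; eligible A, C, D, E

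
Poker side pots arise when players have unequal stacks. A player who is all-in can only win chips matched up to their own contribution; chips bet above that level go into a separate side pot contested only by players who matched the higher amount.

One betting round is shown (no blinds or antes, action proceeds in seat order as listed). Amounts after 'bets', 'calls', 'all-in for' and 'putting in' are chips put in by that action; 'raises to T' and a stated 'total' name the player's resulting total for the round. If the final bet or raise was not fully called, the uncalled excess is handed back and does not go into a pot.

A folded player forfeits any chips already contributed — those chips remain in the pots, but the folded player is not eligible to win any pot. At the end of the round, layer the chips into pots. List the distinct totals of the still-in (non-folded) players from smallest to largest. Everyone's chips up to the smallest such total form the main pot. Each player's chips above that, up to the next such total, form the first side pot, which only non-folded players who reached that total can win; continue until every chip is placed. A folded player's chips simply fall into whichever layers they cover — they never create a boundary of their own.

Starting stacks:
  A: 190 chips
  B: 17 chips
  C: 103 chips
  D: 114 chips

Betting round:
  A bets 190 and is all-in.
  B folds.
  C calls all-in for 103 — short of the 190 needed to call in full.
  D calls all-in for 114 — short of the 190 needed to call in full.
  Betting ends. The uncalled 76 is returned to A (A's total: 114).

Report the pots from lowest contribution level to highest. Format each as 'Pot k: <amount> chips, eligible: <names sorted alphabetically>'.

Pot 1: 309 chips, eligible: A, C, D
Pot 2: 22 chips, eligible: A, D

Derivation:
Contributions (after 76 returned to A): A=114, C=103, D=114
Folded: B
Pot levels (distinct totals of non-folded players): 103, 114
Layer 1-103: 103 each from A, C, D = 103*3 = 309 chips; eligible A, C, D
Layer 104-114: 11 each from A, D = 11*2 = 22 chips; eligible A, D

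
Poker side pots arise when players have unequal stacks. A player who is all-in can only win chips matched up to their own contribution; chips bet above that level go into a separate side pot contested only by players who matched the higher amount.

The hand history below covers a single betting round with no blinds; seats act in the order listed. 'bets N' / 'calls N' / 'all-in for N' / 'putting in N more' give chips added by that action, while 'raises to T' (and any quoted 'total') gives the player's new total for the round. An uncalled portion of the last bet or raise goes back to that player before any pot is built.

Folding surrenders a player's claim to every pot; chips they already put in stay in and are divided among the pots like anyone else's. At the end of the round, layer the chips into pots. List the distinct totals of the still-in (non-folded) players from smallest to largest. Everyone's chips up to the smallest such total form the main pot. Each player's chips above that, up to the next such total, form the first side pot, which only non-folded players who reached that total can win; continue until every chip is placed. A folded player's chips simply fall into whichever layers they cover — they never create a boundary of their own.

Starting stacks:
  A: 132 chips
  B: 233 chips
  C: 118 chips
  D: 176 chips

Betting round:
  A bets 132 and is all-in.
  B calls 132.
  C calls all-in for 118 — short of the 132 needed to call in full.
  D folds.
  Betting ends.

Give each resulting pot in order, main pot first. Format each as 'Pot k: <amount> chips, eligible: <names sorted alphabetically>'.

Contributions: A=132, B=132, C=118
Folded: D
Pot levels (distinct totals of non-folded players): 118, 132
Layer 1-118: 118 each from A, B, C = 118*3 = 354 chips; eligible A, B, C
Layer 119-132: 14 each from A, B = 14*2 = 28 chips; eligible A, B

Pot 1: 354 chips, eligible: A, B, C
Pot 2: 28 chips, eligible: A, B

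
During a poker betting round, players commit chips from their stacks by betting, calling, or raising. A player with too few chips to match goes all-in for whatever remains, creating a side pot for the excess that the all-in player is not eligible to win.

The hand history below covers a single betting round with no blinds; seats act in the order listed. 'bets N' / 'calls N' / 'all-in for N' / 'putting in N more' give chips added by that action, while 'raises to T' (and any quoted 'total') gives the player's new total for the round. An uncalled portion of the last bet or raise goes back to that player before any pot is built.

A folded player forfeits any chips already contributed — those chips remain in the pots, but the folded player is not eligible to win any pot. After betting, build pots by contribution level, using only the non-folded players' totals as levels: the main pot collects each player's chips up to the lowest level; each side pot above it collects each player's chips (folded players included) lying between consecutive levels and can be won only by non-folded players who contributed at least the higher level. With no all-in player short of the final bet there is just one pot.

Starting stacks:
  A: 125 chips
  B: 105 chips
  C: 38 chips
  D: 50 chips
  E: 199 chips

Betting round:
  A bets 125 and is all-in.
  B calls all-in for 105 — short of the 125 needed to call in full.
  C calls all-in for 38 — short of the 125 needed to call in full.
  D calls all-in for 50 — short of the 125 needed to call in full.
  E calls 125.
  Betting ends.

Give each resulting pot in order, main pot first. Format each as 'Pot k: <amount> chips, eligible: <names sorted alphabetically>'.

Pot 1: 190 chips, eligible: A, B, C, D, E
Pot 2: 48 chips, eligible: A, B, D, E
Pot 3: 165 chips, eligible: A, B, E
Pot 4: 40 chips, eligible: A, E

Derivation:
Contributions: A=125, B=105, C=38, D=50, E=125
Pot levels (distinct totals of non-folded players): 38, 50, 105, 125
Layer 1-38: 38 each from A, B, C, D, E = 38*5 = 190 chips; eligible A, B, C, D, E
Layer 39-50: 12 each from A, B, D, E = 12*4 = 48 chips; eligible A, B, D, E
Layer 51-105: 55 each from A, B, E = 55*3 = 165 chips; eligible A, B, E
Layer 106-125: 20 each from A, E = 20*2 = 40 chips; eligible A, E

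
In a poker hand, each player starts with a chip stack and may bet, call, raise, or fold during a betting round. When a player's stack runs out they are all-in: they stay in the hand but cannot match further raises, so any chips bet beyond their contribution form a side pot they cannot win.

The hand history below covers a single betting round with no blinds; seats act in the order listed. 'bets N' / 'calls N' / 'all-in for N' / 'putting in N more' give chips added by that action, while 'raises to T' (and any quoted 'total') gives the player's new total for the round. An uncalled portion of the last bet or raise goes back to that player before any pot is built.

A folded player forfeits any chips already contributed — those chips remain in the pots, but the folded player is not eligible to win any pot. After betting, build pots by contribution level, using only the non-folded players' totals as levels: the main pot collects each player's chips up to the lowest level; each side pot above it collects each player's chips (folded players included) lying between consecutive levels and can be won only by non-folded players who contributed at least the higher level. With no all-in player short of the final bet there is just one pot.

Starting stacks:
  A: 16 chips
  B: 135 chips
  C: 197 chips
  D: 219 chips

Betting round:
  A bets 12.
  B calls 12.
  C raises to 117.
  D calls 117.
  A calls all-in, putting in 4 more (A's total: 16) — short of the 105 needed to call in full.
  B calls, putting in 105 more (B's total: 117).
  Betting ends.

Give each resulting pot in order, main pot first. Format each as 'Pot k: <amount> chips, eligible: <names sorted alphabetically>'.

Pot 1: 64 chips, eligible: A, B, C, D
Pot 2: 303 chips, eligible: B, C, D

Derivation:
Contributions: A=16, B=117, C=117, D=117
Pot levels (distinct totals of non-folded players): 16, 117
Layer 1-16: 16 each from A, B, C, D = 16*4 = 64 chips; eligible A, B, C, D
Layer 17-117: 101 each from B, C, D = 101*3 = 303 chips; eligible B, C, D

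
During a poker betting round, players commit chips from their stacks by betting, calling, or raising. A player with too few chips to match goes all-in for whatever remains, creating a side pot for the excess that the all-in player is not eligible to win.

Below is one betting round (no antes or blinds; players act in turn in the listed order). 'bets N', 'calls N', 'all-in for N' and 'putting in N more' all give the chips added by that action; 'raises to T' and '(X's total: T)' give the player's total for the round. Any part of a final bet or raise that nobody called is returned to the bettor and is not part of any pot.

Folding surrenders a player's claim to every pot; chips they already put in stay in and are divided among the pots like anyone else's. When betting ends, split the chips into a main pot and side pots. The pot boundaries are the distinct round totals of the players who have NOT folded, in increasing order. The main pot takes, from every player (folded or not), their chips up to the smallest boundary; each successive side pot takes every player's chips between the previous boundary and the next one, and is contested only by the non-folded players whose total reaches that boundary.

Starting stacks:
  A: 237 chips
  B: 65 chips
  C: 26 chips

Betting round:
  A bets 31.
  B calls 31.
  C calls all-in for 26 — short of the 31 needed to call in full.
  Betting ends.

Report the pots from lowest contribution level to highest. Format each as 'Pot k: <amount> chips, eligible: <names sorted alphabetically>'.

Pot 1: 78 chips, eligible: A, B, C
Pot 2: 10 chips, eligible: A, B

Derivation:
Contributions: A=31, B=31, C=26
Pot levels (distinct totals of non-folded players): 26, 31
Layer 1-26: 26 each from A, B, C = 26*3 = 78 chips; eligible A, B, C
Layer 27-31: 5 each from A, B = 5*2 = 10 chips; eligible A, B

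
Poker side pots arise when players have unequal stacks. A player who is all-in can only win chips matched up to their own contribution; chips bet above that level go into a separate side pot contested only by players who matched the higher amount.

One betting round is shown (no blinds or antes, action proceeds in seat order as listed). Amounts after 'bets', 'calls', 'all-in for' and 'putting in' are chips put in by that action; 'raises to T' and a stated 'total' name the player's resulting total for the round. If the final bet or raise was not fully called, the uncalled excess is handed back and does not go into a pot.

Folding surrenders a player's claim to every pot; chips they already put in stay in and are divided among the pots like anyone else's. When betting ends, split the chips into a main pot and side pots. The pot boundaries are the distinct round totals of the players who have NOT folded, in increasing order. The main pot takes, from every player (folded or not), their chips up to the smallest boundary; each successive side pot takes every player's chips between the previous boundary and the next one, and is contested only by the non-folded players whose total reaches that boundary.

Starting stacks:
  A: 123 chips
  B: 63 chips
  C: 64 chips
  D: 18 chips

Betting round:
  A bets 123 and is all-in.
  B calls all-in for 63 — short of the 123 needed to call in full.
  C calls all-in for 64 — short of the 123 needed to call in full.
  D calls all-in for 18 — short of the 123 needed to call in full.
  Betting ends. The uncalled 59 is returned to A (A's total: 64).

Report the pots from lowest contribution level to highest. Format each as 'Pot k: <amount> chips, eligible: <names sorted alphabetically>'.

Contributions (after 59 returned to A): A=64, B=63, C=64, D=18
Pot levels (distinct totals of non-folded players): 18, 63, 64
Layer 1-18: 18 each from A, B, C, D = 18*4 = 72 chips; eligible A, B, C, D
Layer 19-63: 45 each from A, B, C = 45*3 = 135 chips; eligible A, B, C
Layer 64-64: 1 each from A, C = 1*2 = 2 chips; eligible A, C

Pot 1: 72 chips, eligible: A, B, C, D
Pot 2: 135 chips, eligible: A, B, C
Pot 3: 2 chips, eligible: A, C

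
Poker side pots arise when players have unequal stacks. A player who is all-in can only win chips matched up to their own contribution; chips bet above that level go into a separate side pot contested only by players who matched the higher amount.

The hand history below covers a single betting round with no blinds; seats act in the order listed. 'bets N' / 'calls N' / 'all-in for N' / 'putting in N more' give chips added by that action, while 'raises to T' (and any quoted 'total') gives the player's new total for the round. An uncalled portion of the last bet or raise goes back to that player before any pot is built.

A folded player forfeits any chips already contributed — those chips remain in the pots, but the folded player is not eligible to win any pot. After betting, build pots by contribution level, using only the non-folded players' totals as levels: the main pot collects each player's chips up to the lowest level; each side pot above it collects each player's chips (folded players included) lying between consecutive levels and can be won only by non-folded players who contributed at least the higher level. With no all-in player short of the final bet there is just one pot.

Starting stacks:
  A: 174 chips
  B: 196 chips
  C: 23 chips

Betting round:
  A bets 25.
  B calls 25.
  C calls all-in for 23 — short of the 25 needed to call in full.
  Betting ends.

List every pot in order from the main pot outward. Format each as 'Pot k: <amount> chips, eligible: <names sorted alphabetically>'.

Contributions: A=25, B=25, C=23
Pot levels (distinct totals of non-folded players): 23, 25
Layer 1-23: 23 each from A, B, C = 23*3 = 69 chips; eligible A, B, C
Layer 24-25: 2 each from A, B = 2*2 = 4 chips; eligible A, B

Pot 1: 69 chips, eligible: A, B, C
Pot 2: 4 chips, eligible: A, B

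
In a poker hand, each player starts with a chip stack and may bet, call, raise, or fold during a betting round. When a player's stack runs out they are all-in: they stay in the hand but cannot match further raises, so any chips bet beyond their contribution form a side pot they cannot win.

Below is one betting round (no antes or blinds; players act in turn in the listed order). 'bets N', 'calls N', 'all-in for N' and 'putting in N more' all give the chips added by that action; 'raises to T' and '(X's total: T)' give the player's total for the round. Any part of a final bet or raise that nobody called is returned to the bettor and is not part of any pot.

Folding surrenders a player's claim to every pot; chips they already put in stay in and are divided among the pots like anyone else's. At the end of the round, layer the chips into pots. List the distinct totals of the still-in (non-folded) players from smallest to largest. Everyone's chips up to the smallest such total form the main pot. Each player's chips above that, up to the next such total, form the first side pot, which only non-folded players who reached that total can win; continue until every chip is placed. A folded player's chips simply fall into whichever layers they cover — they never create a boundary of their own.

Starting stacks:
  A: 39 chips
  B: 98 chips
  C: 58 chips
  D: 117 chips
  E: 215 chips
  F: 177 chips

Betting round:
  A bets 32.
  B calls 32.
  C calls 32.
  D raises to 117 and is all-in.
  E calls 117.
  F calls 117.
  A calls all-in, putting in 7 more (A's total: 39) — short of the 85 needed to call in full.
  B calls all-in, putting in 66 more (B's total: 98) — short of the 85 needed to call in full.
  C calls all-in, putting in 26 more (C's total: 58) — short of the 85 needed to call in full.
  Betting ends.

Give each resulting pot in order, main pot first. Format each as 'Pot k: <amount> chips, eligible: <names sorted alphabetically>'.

Pot 1: 234 chips, eligible: A, B, C, D, E, F
Pot 2: 95 chips, eligible: B, C, D, E, F
Pot 3: 160 chips, eligible: B, D, E, F
Pot 4: 57 chips, eligible: D, E, F

Derivation:
Contributions: A=39, B=98, C=58, D=117, E=117, F=117
Pot levels (distinct totals of non-folded players): 39, 58, 98, 117
Layer 1-39: 39 each from A, B, C, D, E, F = 39*6 = 234 chips; eligible A, B, C, D, E, F
Layer 40-58: 19 each from B, C, D, E, F = 19*5 = 95 chips; eligible B, C, D, E, F
Layer 59-98: 40 each from B, D, E, F = 40*4 = 160 chips; eligible B, D, E, F
Layer 99-117: 19 each from D, E, F = 19*3 = 57 chips; eligible D, E, F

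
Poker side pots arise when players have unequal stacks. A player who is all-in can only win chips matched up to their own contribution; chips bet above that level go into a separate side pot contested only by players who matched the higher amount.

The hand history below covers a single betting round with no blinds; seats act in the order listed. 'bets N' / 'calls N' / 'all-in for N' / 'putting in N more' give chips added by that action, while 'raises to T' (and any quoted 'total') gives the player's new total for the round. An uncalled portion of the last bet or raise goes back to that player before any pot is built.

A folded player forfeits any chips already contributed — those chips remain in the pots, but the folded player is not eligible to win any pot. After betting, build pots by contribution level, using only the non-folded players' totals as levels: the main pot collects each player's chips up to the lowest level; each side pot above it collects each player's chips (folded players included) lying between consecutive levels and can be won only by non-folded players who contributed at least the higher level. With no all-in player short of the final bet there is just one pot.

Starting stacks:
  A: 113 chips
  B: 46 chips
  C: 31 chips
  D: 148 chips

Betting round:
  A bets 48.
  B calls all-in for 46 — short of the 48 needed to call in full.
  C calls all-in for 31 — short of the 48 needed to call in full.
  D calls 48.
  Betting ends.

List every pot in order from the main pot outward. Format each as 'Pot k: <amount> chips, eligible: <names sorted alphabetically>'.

Contributions: A=48, B=46, C=31, D=48
Pot levels (distinct totals of non-folded players): 31, 46, 48
Layer 1-31: 31 each from A, B, C, D = 31*4 = 124 chips; eligible A, B, C, D
Layer 32-46: 15 each from A, B, D = 15*3 = 45 chips; eligible A, B, D
Layer 47-48: 2 each from A, D = 2*2 = 4 chips; eligible A, D

Pot 1: 124 chips, eligible: A, B, C, D
Pot 2: 45 chips, eligible: A, B, D
Pot 3: 4 chips, eligible: A, D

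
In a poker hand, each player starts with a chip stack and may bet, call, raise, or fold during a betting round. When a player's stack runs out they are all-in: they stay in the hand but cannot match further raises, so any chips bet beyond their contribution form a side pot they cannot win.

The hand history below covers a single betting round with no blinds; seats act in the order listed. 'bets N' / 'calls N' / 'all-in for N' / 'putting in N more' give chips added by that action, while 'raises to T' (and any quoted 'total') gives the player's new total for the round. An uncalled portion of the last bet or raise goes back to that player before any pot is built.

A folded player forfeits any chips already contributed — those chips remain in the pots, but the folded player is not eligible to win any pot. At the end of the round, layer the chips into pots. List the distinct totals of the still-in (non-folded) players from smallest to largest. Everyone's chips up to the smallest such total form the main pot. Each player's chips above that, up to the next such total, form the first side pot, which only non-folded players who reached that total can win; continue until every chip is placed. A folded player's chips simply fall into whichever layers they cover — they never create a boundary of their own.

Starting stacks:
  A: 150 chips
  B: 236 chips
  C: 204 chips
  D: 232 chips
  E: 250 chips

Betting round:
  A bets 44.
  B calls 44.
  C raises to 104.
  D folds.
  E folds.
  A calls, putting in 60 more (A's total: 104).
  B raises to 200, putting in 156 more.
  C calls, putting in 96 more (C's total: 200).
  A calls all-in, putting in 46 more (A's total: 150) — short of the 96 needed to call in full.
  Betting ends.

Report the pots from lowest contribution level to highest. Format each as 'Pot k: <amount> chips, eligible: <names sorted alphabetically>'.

Pot 1: 450 chips, eligible: A, B, C
Pot 2: 100 chips, eligible: B, C

Derivation:
Contributions: A=150, B=200, C=200
Folded: D, E
Pot levels (distinct totals of non-folded players): 150, 200
Layer 1-150: 150 each from A, B, C = 150*3 = 450 chips; eligible A, B, C
Layer 151-200: 50 each from B, C = 50*2 = 100 chips; eligible B, C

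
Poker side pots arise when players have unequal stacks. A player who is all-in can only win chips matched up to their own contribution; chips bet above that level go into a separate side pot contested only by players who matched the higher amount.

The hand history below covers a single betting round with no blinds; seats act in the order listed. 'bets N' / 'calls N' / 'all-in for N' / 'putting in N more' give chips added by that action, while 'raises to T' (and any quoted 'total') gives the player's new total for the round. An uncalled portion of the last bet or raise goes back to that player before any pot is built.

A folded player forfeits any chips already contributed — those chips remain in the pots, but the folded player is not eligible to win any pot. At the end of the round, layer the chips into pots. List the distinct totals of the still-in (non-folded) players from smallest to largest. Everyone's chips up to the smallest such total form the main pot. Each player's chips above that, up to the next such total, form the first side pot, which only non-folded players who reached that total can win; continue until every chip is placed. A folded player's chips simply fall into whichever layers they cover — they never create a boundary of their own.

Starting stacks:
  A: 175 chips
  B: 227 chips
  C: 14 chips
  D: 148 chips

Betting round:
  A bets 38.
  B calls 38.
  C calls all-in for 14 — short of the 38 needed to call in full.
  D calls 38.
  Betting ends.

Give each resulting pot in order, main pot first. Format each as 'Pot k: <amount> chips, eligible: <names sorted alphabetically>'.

Contributions: A=38, B=38, C=14, D=38
Pot levels (distinct totals of non-folded players): 14, 38
Layer 1-14: 14 each from A, B, C, D = 14*4 = 56 chips; eligible A, B, C, D
Layer 15-38: 24 each from A, B, D = 24*3 = 72 chips; eligible A, B, D

Pot 1: 56 chips, eligible: A, B, C, D
Pot 2: 72 chips, eligible: A, B, D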